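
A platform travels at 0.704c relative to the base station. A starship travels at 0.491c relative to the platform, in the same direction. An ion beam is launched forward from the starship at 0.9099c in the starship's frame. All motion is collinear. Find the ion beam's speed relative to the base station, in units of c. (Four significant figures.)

First combine the ion beam and starship (S''→S'): u₁ = (0.9099 + 0.491)/(1 + 0.9099×0.491) = 1.4009/1.4467609 = 0.9683.
Then combine with the platform (S'→S): u = (0.9683 + 0.704)/(1 + 0.9683×0.704) = 1.6723/1.6816832 = 0.99442.

0.9944c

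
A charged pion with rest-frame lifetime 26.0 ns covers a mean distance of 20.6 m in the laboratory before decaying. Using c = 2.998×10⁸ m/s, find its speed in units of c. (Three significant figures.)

Let x = d/(cτ) = 20.60 m / (2.998×10⁸ m/s × 2.600×10^-8 s) = 2.6428. Since d = βγcτ, x = βγ = β/√(1−β²).
Solving: β² = x²/(1+x²) = 6.98439/7.98439 = 0.874756, so β = 0.935.

0.935c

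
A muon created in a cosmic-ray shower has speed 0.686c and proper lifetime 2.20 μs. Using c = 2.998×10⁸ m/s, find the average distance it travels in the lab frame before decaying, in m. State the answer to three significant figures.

With β = 0.686, γ = 1/√(1 − 0.686²) = 1/√0.529404 = 1.3744.
Lab-frame lifetime: Δt = γτ = 1.3744 × 2.20 μs = 3.0237 μs.
Distance: d = vΔt = 0.686 × 2.998×10⁸ m/s × 3.0237×10^-6 s = 622 m.

622 m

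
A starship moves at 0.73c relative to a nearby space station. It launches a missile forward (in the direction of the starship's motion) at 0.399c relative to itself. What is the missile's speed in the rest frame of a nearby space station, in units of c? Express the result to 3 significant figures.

In units of c, u = (u' + v)/(1 + u'v) with u' = 0.399 and v = 0.73.
Numerator: 0.399 + 0.73 = 1.129. Denominator: 1 + (0.399)(0.73) = 1.29127.
u = 1.129/1.29127 = 0.87433, so the speed is 0.874c.

0.874c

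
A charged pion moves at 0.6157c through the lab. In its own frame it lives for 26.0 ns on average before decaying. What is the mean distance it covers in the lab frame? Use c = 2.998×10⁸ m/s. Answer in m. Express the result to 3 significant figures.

With β = 0.6157, γ = 1/√(1 − 0.6157²) = 1/√0.62091351 = 1.2691.
Lab-frame lifetime: Δt = γτ = 1.2691 × 26.0 ns = 32.997 ns.
Distance: d = vΔt = 0.6157 × 2.998×10⁸ m/s × 3.2997×10^-8 s = 6.09 m.

6.09 m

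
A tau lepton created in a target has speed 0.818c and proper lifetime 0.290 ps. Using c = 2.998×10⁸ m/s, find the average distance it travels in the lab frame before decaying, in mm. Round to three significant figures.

γ = 1/√(1 − β²) = 1/√(1 − 0.669124) = 1/√0.330876 = 1/0.575218 = 1.7385.
Lab-frame lifetime: Δt = γτ = 1.7385 × 0.290 ps = 0.50416 ps.
Distance: d = vΔt = 0.818 × 2.998×10⁸ m/s × 5.0416×10^-13 s = 1.24×10^-4 m = 0.124 mm.

0.124 mm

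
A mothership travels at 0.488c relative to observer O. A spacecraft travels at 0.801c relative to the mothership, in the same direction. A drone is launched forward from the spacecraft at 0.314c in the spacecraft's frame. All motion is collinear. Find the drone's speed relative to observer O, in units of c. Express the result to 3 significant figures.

0.961c

First combine the drone and spacecraft (S''→S'): u₁ = (0.314 + 0.801)/(1 + 0.314×0.801) = 1.115/1.251514 = 0.89092.
Then combine with the mothership (S'→S): u = (0.89092 + 0.488)/(1 + 0.89092×0.488) = 1.37892/1.43476896 = 0.96107.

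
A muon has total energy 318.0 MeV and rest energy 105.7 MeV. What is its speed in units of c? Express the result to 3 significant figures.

0.943c

γ = E/(mc²) = 318.0/105.7 = 3.0085.
β = √(1 − 1/γ²) = √(1 − 0.110484) = √0.889516 = 0.943.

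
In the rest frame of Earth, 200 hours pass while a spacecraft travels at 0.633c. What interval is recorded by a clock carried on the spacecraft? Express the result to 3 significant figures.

155 hours

With β = 0.633, γ = 1/√(1 − 0.633²) = 1/√0.599311 = 1.2917.
The spacecraft's clock runs slow as seen from Earth, so Δτ = Δt/γ = 200/1.2917 = 155 hours.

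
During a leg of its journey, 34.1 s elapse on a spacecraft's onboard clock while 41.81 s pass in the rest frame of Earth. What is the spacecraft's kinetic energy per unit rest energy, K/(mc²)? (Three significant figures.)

0.226

γ = Δt/Δτ = 41.81/34.1 = 1.2261.
K/(mc²) = γ − 1 = 1.2261 − 1 = 0.226.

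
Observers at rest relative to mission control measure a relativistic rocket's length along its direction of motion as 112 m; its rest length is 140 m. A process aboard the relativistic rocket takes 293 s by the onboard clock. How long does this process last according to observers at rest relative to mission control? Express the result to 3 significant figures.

366 s

From L = L₀/γ: γ = 140/112 = 1.25.
Δt = γΔτ = 1.25 × 293 = 366 s.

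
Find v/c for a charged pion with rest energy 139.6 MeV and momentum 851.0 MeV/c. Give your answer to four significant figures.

0.9868

βγ = pc/(mc²) = 851.0/139.6 = 6.096.
Since γ² = 1 + (βγ)² = 38.1612, γ = √38.1612 = 6.17748, and β = (βγ)/γ = 6.096/6.17748 = 0.9868.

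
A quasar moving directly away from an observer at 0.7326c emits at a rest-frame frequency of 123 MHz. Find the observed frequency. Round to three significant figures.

48.3 MHz

Relativistic Doppler (source moving away): f_obs = f_src · √((1−β)/(1+β)).
With β = 0.7326: factor = √(0.2674/1.7326) = 0.39285.
f_obs = 123 × 0.39285 = 48.3 MHz.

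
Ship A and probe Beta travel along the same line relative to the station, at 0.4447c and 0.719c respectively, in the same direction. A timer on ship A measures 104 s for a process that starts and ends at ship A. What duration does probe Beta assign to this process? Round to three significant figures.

114 s

Transform ship A's velocity into probe Beta's frame: (0.4447 − 0.719)/(1 − 0.4447·0.719) = −0.2743/0.6802607, so the relative speed is 0.40323c.
At |u| = 0.40323c, γ = (1 − 0.162594)^(−1/2) = 1.0928.
The clock on ship A records proper time, so probe Beta measures Δt = γΔτ = 1.0928 × 104 = 114 s.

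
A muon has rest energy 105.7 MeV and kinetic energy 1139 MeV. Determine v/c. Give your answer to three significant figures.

γ = 1 + K/(mc²) = 1 + 1139/105.7 = 11.776.
β = √(1 − 1/γ²) = √(1 − 0.00721115) = √0.99278885 = 0.996.

0.996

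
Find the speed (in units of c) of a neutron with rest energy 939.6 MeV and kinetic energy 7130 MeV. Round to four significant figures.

γ = 1 + K/(mc²) = 1 + 7130/939.6 = 8.5883.
β = √(1 − 1/γ²) = √(1 − 0.0135577) = √0.9864423 = 0.9932.

0.9932c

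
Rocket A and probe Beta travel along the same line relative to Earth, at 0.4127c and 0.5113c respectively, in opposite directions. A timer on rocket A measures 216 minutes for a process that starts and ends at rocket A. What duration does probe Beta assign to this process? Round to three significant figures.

Speed of rocket A in probe Beta's frame: u = (v_A + v_B)/(1 + v_A v_B/c²) = (0.4127 + 0.5113)/(1 + 0.4127×0.5113) = 0.924/1.21101351 = 0.763; |u| = 0.763c.
γ for this relative speed: γ = 1/√(1 − 0.582169) = 1.547.
The clock on rocket A records proper time, so probe Beta measures Δt = γΔτ = 1.547 × 216 = 334 minutes.

334 minutes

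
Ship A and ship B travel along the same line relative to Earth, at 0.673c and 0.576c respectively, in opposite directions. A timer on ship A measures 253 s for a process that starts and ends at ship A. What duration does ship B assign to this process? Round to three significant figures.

Transform ship A's velocity into ship B's frame: (0.673 + 0.576)/(1 + 0.673·0.576) = 1.249/1.387648, so the relative speed is 0.90008c.
γ for this relative speed: γ = 1/√(1 − 0.810144) = 2.295.
The clock on ship A records proper time, so ship B measures Δt = γΔτ = 2.295 × 253 = 581 s.

581 s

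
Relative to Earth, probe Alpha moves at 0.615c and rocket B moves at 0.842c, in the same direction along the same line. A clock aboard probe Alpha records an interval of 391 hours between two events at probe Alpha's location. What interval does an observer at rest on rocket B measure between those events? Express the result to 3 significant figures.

443 hours

The velocity of probe Alpha relative to rocket B is (0.615 − 0.842)c / (1 − 0.615×0.842) = −0.47079c; relative speed 0.47079c.
At |u| = 0.47079c, γ = (1 − 0.221643)^(−1/2) = 1.1335.
Probe Alpha's interval is proper; time dilation gives Δt_B = γΔτ = 1.1335 × 391 hours = 443 hours.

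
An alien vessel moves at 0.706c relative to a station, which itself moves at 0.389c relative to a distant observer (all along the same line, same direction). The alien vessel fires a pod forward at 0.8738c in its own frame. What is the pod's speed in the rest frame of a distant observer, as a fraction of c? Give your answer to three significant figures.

0.990c

First combine the pod and alien vessel (S''→S'): u₁ = (0.8738 + 0.706)/(1 + 0.8738×0.706) = 1.5798/1.6169028 = 0.97705.
Then combine with the station (S'→S): u = (0.97705 + 0.389)/(1 + 0.97705×0.389) = 1.36605/1.38007245 = 0.98984.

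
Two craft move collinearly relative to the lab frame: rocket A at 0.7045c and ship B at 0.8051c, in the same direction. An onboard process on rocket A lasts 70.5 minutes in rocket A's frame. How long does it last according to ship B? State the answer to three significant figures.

72.5 minutes

Speed of rocket A in ship B's frame: u = (v_A − v_B)/(1 − v_A v_B/c²) = (0.7045 − 0.8051)/(1 − 0.7045×0.8051) = −0.1006/0.43280705 = −0.23244; |u| = 0.23244c.
γ for this relative speed: γ = 1/√(1 − 0.0540284) = 1.0282.
The clock on rocket A records proper time, so ship B measures Δt = γΔτ = 1.0282 × 70.5 = 72.5 minutes.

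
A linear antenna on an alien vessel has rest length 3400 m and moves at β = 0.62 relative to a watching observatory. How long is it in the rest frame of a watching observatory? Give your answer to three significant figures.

2670 m

Lorentz factor: γ = (1 − 0.3844)^(−1/2) = 1.2745.
Along the direction of motion the measured length is L₀/γ = 3400/1.2745 = 2670 m.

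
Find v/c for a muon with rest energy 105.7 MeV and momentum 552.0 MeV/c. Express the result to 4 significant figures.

pc/(mc²) = 552.0/105.7 = 5.2223 = βγ = β/√(1−β²).
So β² = x²/(1 + x²) with x = 5.2223: x² = 27.2724, β² = 27.2724/28.2724 = 0.96463, β = 0.9822.

0.9822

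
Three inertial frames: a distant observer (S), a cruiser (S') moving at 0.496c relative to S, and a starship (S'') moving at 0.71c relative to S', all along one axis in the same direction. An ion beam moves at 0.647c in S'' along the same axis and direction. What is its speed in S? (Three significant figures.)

0.976c

Apply u = (u'+v)/(1+u'v) twice. Ion beam in the cruiser frame: (0.647+0.71)/(1+0.647·0.71) = 1.357/1.45937 = 0.92985c.
That velocity, transformed to the rest frame of a distant observer: (0.92985+0.496)/(1+0.92985·0.496) = 1.42585/1.4612056 = 0.9758c.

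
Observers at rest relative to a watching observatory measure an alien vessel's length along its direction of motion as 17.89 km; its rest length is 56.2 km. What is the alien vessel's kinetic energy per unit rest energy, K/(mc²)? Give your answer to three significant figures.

2.14

Length contraction gives γ = L₀/L = 56.2/17.89 = 3.14142.
Since K = (γ−1)mc², K/(mc²) = 3.14142 − 1 = 2.14.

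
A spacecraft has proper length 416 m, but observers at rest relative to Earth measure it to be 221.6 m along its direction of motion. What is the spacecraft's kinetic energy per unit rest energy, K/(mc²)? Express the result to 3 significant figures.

0.877

Length contraction gives γ = L₀/L = 416/221.6 = 1.87726.
K/(mc²) = γ − 1 = 1.87726 − 1 = 0.877.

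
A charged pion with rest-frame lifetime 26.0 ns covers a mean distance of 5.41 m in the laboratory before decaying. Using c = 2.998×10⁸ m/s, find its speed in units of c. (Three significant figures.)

Let x = d/(cτ) = 5.410 m / (2.998×10⁸ m/s × 2.600×10^-8 s) = 0.69405. Since d = βγcτ, x = βγ = β/√(1−β²).
Solving: β² = x²/(1+x²) = 0.481705/1.481705 = 0.325102, so β = 0.570.

0.570c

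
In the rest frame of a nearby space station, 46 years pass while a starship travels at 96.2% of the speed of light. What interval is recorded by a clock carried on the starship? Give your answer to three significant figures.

12.6 years

With β = 0.962, γ = 1/√(1 − 0.962²) = 1/√0.074556 = 3.6623.
The starship's clock runs slow as seen from a nearby space station, so Δτ = Δt/γ = 46/3.6623 = 12.6 years.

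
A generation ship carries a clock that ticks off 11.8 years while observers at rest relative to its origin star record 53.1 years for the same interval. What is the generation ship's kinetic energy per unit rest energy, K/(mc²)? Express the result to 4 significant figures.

3.500

From Δt = γΔτ: γ = 53.1/11.8 = 4.5.
Since K = (γ−1)mc², K/(mc²) = 4.5 − 1 = 3.500.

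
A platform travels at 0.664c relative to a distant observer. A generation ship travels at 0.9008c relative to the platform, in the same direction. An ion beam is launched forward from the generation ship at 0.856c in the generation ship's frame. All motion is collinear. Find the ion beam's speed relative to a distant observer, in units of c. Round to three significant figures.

0.998c

Apply u = (u'+v)/(1+u'v) twice. Ion beam in the platform frame: (0.856+0.9008)/(1+0.856·0.9008) = 1.7568/1.7710848 = 0.99193c.
That velocity, transformed to the rest frame of a distant observer: (0.99193+0.664)/(1+0.99193·0.664) = 1.65593/1.65864152 = 0.99837c.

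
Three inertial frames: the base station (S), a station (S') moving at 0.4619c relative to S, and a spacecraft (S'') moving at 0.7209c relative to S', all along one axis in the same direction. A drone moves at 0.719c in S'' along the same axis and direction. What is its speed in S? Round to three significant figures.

0.981c

First combine the drone and spacecraft (S''→S'): u₁ = (0.719 + 0.7209)/(1 + 0.719×0.7209) = 1.4399/1.5183271 = 0.94835.
Then combine with the station (S'→S): u = (0.94835 + 0.4619)/(1 + 0.94835×0.4619) = 1.41025/1.438042865 = 0.98067.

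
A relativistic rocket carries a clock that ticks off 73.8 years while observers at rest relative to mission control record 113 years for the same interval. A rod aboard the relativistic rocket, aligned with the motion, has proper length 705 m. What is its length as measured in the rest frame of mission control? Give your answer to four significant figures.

460.4 m

γ = Δt/Δτ = 113/73.8 = 1.53117.
L = L₀/γ = 705/1.53117 = 460.4 m.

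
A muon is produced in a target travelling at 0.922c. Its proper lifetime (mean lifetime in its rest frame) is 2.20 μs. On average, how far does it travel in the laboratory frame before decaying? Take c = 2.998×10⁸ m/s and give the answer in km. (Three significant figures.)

β² = 0.850084, so γ = 1/√0.149916 = 2.5827.
Lab-frame lifetime: Δt = γτ = 2.5827 × 2.20 μs = 5.6819 μs.
Distance: d = vΔt = 0.922 × 2.998×10⁸ m/s × 5.6819×10^-6 s = 1570 m = 1.57 km.

1.57 km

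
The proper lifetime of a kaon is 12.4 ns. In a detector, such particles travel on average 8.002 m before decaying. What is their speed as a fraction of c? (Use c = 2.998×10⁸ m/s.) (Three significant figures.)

d = βγcτ ⇒ βγ = d/(cτ) = 8.002 m / (3.71752 m) = 2.1525.
β = (βγ)/√(1+(βγ)²) = 2.1525/√5.63326 = 0.907.

0.907c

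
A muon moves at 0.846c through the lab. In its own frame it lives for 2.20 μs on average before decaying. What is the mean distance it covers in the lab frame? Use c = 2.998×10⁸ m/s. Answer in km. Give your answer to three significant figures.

Lorentz factor: γ = (1 − 0.715716)^(−1/2) = 1.8755.
Lab-frame lifetime: Δt = γτ = 1.8755 × 2.20 μs = 4.1261 μs.
Distance: d = vΔt = 0.846 × 2.998×10⁸ m/s × 4.1261×10^-6 s = 1050 m = 1.05 km.

1.05 km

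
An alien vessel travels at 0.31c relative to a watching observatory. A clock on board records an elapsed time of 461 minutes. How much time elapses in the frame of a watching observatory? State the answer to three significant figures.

With β = 0.31, γ = 1/√(1 − 0.31²) = 1/√0.9039 = 1.0518.
Time dilation: Δt = γ·Δτ = 1.0518 × 461 = 485 minutes.

485 minutes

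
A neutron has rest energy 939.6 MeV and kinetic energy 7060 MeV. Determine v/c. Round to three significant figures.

K = (γ−1)mc², so γ = 1 + 7060/939.6 = 8.5138.
Then v/c = √(1 − γ⁻²) = √(1 − 0.013796) = √0.986204 = 0.993.

0.993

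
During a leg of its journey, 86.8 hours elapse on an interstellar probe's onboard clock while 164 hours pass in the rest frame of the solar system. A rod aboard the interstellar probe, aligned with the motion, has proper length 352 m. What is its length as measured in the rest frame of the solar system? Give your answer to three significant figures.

186 m

γ = Δt/Δτ = 164/86.8 = 1.8894.
L = L₀/γ = 352/1.8894 = 186 m.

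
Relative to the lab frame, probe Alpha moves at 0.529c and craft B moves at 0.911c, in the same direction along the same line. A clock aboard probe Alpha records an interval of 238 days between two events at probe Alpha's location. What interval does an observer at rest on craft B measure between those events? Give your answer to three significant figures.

The velocity of probe Alpha relative to craft B is (0.529 − 0.911)c / (1 − 0.529×0.911) = −0.73734c; relative speed 0.73734c.
γ for this relative speed: γ = 1/√(1 − 0.54367) = 1.4803.
The clock on probe Alpha records proper time, so craft B measures Δt = γΔτ = 1.4803 × 238 = 352 days.

352 days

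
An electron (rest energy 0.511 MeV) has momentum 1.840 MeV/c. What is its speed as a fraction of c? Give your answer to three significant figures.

βγ = pc/(mc²) = 1.840/0.511 = 3.6008.
Since γ² = 1 + (βγ)² = 13.9658, γ = √13.9658 = 3.73708, and β = (βγ)/γ = 3.6008/3.73708 = 0.964.

0.964c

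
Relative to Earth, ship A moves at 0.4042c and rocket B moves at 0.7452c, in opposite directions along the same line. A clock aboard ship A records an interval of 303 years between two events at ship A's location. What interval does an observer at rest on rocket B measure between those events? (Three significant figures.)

646 years

Transform ship A's velocity into rocket B's frame: (0.4042 + 0.7452)/(1 + 0.4042·0.7452) = 1.1494/1.30120984, so the relative speed is 0.88333c.
γ for this relative speed: γ = 1/√(1 − 0.780272) = 2.1333.
Ship A's interval is proper; time dilation gives Δt_B = γΔτ = 2.1333 × 303 years = 646 years.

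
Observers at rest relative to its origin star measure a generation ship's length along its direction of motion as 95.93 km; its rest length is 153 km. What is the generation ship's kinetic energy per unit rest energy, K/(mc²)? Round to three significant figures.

0.595

Length contraction gives γ = L₀/L = 153/95.93 = 1.59491.
K/(mc²) = γ − 1 = 1.59491 − 1 = 0.595.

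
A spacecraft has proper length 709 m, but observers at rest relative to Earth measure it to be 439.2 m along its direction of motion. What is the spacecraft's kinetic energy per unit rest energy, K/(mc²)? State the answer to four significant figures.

0.6143

Length contraction gives γ = L₀/L = 709/439.2 = 1.6143.
Since K = (γ−1)mc², K/(mc²) = 1.6143 − 1 = 0.6143.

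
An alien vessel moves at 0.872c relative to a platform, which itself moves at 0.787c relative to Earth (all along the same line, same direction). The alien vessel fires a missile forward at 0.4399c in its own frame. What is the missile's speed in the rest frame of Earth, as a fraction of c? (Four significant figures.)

Apply u = (u'+v)/(1+u'v) twice. Missile in the platform frame: (0.4399+0.872)/(1+0.4399·0.872) = 1.3119/1.3835928 = 0.94818c.
That velocity, transformed to the rest frame of Earth: (0.94818+0.787)/(1+0.94818·0.787) = 1.73518/1.74621766 = 0.99368c.

0.9937c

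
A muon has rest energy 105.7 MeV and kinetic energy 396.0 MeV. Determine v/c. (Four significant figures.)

0.9776

γ = 1 + K/(mc²) = 1 + 396.0/105.7 = 4.7465.
β = √(1 − 1/γ²) = √(1 − 0.0443867) = √0.9556133 = 0.9776.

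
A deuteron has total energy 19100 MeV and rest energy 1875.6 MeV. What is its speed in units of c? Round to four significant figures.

0.9952c

γ = E/(mc²) = 19100/1875.6 = 10.183.
β = √(1 − 1/γ²) = √(1 − 0.00964381) = √0.99035619 = 0.9952.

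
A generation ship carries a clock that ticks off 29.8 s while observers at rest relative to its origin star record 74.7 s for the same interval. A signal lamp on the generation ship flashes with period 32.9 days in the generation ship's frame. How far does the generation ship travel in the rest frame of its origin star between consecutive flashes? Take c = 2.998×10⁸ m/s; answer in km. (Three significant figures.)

The time-dilation ratio gives γ = 74.7/29.8 = 2.50671.
β = √(1 − 1/γ²) = 0.91698. Lab-frame period = γτ = 2.50671×32.9 days = 82.471 days. Distance = βc × γτ = 0.91698 × 2.998×10⁸ m/s × 7125494.4 s = 1.9589×10^15 m = 1.96×10^12 km.

1.96×10^12 km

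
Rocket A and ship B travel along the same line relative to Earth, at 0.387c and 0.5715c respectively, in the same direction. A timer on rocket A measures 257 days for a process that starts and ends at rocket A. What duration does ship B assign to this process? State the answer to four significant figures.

264.5 days

Speed of rocket A in ship B's frame: u = (v_A − v_B)/(1 − v_A v_B/c²) = (0.387 − 0.5715)/(1 − 0.387×0.5715) = −0.1845/0.7788295 = −0.23689; |u| = 0.23689c.
γ for this relative speed: γ = 1/√(1 − 0.0561169) = 1.0293.
The clock on rocket A records proper time, so ship B measures Δt = γΔτ = 1.0293 × 257 = 264.5 days.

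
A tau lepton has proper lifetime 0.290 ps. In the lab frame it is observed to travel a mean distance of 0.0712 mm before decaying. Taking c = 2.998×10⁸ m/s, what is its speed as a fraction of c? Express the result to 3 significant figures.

d = βγcτ ⇒ βγ = d/(cτ) = 7.120×10^-5 m / (8.6942×10^-5 m) = 0.81894.
β = (βγ)/√(1+(βγ)²) = 0.81894/√1.670663 = 0.634.

0.634c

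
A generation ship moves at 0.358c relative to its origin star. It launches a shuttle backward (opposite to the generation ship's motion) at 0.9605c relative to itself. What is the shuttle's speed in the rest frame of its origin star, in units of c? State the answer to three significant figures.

0.918c

Relativistic velocity addition: u = (u' + v)/(1 + u'v/c²), with u' = −0.9605c and v = 0.358c.
Numerator: −0.9605 + 0.358 = −0.6025. Denominator: 1 + (−0.9605)(0.358) = 0.656141.
u = −0.6025/0.656141 = −0.91825, so the speed is 0.918c.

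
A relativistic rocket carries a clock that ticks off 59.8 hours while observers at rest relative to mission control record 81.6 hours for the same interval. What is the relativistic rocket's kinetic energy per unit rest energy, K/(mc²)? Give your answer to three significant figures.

0.365

From Δt = γΔτ: γ = 81.6/59.8 = 1.36455.
K/(mc²) = γ − 1 = 1.36455 − 1 = 0.365.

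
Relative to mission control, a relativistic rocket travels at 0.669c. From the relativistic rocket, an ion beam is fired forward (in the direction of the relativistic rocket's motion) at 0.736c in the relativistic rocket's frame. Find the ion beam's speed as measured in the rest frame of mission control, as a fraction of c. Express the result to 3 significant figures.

0.941c

Relativistic velocity addition: u = (u' + v)/(1 + u'v/c²), with u' = 0.736c and v = 0.669c.
Numerator: 0.736 + 0.669 = 1.405. Denominator: 1 + (0.736)(0.669) = 1.492384.
u = 1.405/1.492384 = 0.94145, so the speed is 0.941c.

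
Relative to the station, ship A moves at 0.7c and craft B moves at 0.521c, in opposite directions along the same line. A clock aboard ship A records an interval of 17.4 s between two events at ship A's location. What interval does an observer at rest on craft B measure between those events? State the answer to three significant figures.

Transform ship A's velocity into craft B's frame: (0.7 + 0.521)/(1 + 0.7·0.521) = 1.221/1.3647, so the relative speed is 0.8947c.
γ for this relative speed: γ = 1/√(1 − 0.800488) = 2.2388.
Ship A's interval is proper; time dilation gives Δt_B = γΔτ = 2.2388 × 17.4 s = 39.0 s.

39.0 s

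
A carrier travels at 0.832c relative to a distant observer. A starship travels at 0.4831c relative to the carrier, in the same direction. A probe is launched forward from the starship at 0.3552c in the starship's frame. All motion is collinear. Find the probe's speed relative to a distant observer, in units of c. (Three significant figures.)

0.970c

Compose velocities in two stages. Stage 1 (into S'): u₁ = (0.3552+0.4831)/(1+0.3552×0.4831) = 0.71552.
Stage 2 (into S): u = (0.71552+0.832)/(1+0.71552×0.832) = 0.97004, so the speed is 0.970c.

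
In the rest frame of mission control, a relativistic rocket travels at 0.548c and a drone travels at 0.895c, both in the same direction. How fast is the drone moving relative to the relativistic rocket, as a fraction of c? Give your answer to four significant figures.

0.6810c

Transform to the relativistic rocket's frame: u' = (u − v)/(1 − uv/c²).
u' = (0.895 − 0.548)/(1 − 0.895×0.548) = 0.347/0.50954 = 0.68101.
Speed in the relativistic rocket's frame: 0.6810c (in the same direction).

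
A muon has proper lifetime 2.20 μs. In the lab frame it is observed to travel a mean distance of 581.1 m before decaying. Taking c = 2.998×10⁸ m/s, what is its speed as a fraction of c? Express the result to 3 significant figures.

0.661c

d = βγcτ ⇒ βγ = d/(cτ) = 581.1 m / (659.56 m) = 0.88104.
β = (βγ)/√(1+(βγ)²) = 0.88104/√1.776231 = 0.661.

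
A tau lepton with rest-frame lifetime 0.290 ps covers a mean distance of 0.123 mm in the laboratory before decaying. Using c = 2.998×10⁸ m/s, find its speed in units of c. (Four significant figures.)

d = βγcτ ⇒ βγ = d/(cτ) = 1.230×10^-4 m / (8.6942×10^-5 m) = 1.4147.
β = (βγ)/√(1+(βγ)²) = 1.4147/√3.00138 = 0.8166.

0.8166c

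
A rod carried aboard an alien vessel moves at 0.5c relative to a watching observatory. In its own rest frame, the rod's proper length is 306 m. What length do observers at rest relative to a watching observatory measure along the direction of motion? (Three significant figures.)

γ = 1/√(1 − β²) = 1/√(1 − 0.25) = 1/√0.75 = 1/0.866025 = 1.1547.
Length contraction: L = L₀/γ = 306/1.1547 = 265 m.

265 m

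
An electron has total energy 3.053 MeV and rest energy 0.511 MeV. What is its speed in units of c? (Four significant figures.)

0.9859c

γ = E/(mc²) = 3.053/0.511 = 5.9746.
β = √(1 − 1/γ²) = √(1 − 0.0280145) = √0.9719855 = 0.9859.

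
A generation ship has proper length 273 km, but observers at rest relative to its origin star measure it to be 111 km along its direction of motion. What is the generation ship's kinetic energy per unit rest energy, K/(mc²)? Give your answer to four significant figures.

Length contraction gives γ = L₀/L = 273/111 = 2.45946.
K/(mc²) = γ − 1 = 2.45946 − 1 = 1.459.

1.459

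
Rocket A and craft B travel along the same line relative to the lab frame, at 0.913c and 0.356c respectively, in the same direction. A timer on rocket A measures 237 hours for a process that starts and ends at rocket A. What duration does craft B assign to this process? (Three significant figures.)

420 hours

Transform rocket A's velocity into craft B's frame: (0.913 − 0.356)/(1 − 0.913·0.356) = 0.557/0.674972, so the relative speed is 0.82522c.
γ for this relative speed: γ = 1/√(1 − 0.680988) = 1.7705.
Rocket A's interval is proper; time dilation gives Δt_B = γΔτ = 1.7705 × 237 hours = 420 hours.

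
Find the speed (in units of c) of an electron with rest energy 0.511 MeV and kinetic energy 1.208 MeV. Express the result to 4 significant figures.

0.9548c

γ = 1 + K/(mc²) = 1 + 1.208/0.511 = 3.364.
β = √(1 − 1/γ²) = √(1 − 0.0883666) = √0.9116334 = 0.9548.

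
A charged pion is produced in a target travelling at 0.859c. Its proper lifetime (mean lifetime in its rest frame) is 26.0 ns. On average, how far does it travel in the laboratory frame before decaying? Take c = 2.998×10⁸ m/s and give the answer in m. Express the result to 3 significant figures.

With β = 0.859, γ = 1/√(1 − 0.859²) = 1/√0.262119 = 1.9532.
Lab-frame lifetime: Δt = γτ = 1.9532 × 26.0 ns = 50.783 ns.
Distance: d = vΔt = 0.859 × 2.998×10⁸ m/s × 5.0783×10^-8 s = 13.1 m.

13.1 m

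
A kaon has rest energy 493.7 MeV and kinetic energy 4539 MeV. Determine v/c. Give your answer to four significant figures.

γ = 1 + K/(mc²) = 1 + 4539/493.7 = 10.194.
β = √(1 − 1/γ²) = √(1 − 0.00962301) = √0.99037699 = 0.9952.

0.9952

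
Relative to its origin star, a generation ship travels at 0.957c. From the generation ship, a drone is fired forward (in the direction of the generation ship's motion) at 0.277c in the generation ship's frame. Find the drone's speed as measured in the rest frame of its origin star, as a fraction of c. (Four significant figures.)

0.9754c

Relativistic velocity addition: u = (u' + v)/(1 + u'v/c²), with u' = 0.277c and v = 0.957c.
Numerator: 0.277 + 0.957 = 1.234. Denominator: 1 + (0.277)(0.957) = 1.265089.
u = 1.234/1.265089 = 0.97543, so the speed is 0.9754c.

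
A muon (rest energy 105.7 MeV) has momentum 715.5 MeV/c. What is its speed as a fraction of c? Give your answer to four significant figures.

0.9893c

βγ = pc/(mc²) = 715.5/105.7 = 6.7692.
Since γ² = 1 + (βγ)² = 46.8221, γ = √46.8221 = 6.84267, and β = (βγ)/γ = 6.7692/6.84267 = 0.9893.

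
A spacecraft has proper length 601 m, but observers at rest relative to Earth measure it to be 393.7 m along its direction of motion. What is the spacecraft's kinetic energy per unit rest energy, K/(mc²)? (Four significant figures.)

0.5265

Length contraction gives γ = L₀/L = 601/393.7 = 1.52654.
Since K = (γ−1)mc², K/(mc²) = 1.52654 − 1 = 0.5265.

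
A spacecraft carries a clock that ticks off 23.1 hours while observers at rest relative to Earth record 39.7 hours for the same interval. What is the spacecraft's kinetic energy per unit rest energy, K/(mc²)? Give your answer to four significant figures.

0.7186

γ = Δt/Δτ = 39.7/23.1 = 1.71861.
K/(mc²) = γ − 1 = 1.71861 − 1 = 0.7186.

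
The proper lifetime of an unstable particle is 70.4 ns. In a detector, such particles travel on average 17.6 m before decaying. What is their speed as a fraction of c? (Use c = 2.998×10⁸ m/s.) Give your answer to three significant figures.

Lab distance = (lab lifetime)·v = γτ·βc, so βγ = d/(cτ) = 17.60/(2.998×10⁸ × 7.040×10^-8) = 0.83389.
With βγ = 0.83389: γ² = 1 + (βγ)² = 1.695373, and β = (βγ)/γ = 0.83389/1.30206 = 0.640.

0.640c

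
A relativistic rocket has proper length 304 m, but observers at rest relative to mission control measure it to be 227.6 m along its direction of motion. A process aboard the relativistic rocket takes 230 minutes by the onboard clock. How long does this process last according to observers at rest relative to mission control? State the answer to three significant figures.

Length contraction gives γ = L₀/L = 304/227.6 = 1.33568.
Δt = γΔτ = 1.33568 × 230 = 307 minutes.

307 minutes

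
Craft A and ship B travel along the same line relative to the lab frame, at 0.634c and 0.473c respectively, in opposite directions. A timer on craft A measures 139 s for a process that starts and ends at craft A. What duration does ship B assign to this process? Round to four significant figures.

Speed of craft A in ship B's frame: u = (v_A + v_B)/(1 + v_A v_B/c²) = (0.634 + 0.473)/(1 + 0.634×0.473) = 1.107/1.299882 = 0.85162; |u| = 0.85162c.
At |u| = 0.85162c, γ = (1 − 0.725257)^(−1/2) = 1.9078.
Craft A's interval is proper; time dilation gives Δt_B = γΔτ = 1.9078 × 139 s = 265.2 s.

265.2 s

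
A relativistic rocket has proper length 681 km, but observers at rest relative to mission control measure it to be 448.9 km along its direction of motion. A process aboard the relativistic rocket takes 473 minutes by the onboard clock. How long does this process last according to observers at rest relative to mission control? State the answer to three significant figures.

718 minutes

γ = L₀/L = 681/448.9 = 1.51704.
The same γ dilates the second interval: 1.51704 × 473 minutes = 718 minutes.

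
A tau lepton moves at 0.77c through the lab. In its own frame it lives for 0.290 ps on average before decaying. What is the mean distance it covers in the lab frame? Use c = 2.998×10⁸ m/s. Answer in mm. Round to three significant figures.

With β = 0.77, γ = 1/√(1 − 0.77²) = 1/√0.4071 = 1.5673.
Lab-frame lifetime: Δt = γτ = 1.5673 × 0.290 ps = 0.45452 ps.
Distance: d = vΔt = 0.77 × 2.998×10⁸ m/s × 4.5452×10^-13 s = 1.05×10^-4 m = 0.105 mm.

0.105 mm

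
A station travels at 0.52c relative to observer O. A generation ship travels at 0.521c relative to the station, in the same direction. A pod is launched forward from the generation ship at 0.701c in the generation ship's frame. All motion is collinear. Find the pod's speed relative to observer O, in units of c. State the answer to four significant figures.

0.9656c

Apply u = (u'+v)/(1+u'v) twice. Pod in the station frame: (0.701+0.521)/(1+0.701·0.521) = 1.222/1.365221 = 0.89509c.
That velocity, transformed to the rest frame of observer O: (0.89509+0.52)/(1+0.89509·0.52) = 1.41509/1.4654468 = 0.96564c.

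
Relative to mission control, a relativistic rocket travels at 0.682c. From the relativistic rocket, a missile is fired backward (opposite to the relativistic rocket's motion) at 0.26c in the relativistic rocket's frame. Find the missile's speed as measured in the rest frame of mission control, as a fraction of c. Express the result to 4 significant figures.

0.5130c

In units of c, u = (u' + v)/(1 + u'v) with u' = −0.26 and v = 0.682.
Numerator: −0.26 + 0.682 = 0.422. Denominator: 1 + (−0.26)(0.682) = 0.82268.
u = 0.422/0.82268 = 0.51296, so the speed is 0.5130c.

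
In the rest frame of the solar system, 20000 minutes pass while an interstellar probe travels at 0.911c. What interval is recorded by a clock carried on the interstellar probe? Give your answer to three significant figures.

8250 minutes

Lorentz factor: γ = (1 − 0.829921)^(−1/2) = 2.4248.
The moving clock records proper time: Δτ = Δt/γ = 20000/2.4248 = 8250 minutes.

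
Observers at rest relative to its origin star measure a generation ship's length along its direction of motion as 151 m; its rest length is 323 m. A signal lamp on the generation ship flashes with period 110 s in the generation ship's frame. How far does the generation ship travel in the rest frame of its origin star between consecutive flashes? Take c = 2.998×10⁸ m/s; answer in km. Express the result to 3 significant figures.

From L = L₀/γ: γ = 323/151 = 2.13907.
β = √(1 − 1/γ²) = 0.884. Lab-frame period = γτ = 2.13907×110 s = 235.3 s. Distance = βc × γτ = 0.884 × 2.998×10⁸ m/s × 235.3 s = 6.2360×10^10 m = 6.24×10^7 km.

6.24×10^7 km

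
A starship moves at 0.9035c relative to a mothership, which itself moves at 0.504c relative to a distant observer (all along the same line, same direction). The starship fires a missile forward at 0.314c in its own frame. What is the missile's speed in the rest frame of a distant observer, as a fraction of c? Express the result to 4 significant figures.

0.9827c

Compose velocities in two stages. Stage 1 (into S'): u₁ = (0.314+0.9035)/(1+0.314×0.9035) = 0.94843.
Stage 2 (into S): u = (0.94843+0.504)/(1+0.94843×0.504) = 0.98269, so the speed is 0.9827c.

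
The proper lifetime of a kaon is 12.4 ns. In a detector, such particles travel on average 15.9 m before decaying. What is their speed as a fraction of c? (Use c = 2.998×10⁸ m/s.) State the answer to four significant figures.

0.9737c

Let x = d/(cτ) = 15.90 m / (2.998×10⁸ m/s × 1.240×10^-8 s) = 4.277. Since d = βγcτ, x = βγ = β/√(1−β²).
Solving: β² = x²/(1+x²) = 18.2927/19.2927 = 0.948167, so β = 0.9737.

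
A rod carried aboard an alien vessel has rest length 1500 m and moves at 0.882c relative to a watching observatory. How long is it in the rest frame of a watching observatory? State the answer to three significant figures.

707 m

Lorentz factor: γ = (1 − 0.777924)^(−1/2) = 2.122.
Along the direction of motion the measured length is L₀/γ = 1500/2.122 = 707 m.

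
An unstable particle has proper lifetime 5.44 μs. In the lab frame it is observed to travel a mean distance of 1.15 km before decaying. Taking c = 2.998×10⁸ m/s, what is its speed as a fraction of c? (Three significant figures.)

Let x = d/(cτ) = 1150 m / (2.998×10⁸ m/s × 5.440×10^-6 s) = 0.70513. Since d = βγcτ, x = βγ = β/√(1−β²).
Solving: β² = x²/(1+x²) = 0.497208/1.497208 = 0.33209, so β = 0.576.

0.576c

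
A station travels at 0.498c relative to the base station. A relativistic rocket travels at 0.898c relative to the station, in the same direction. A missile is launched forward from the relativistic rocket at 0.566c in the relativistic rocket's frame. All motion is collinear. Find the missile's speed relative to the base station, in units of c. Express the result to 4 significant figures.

Apply u = (u'+v)/(1+u'v) twice. Missile in the station frame: (0.566+0.898)/(1+0.566·0.898) = 1.464/1.508268 = 0.97065c.
That velocity, transformed to the rest frame of the base station: (0.97065+0.498)/(1+0.97065·0.498) = 1.46865/1.4833837 = 0.99007c.

0.9901c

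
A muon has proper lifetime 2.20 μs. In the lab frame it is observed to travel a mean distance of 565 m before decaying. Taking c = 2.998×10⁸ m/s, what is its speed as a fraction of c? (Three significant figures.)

0.651c

Let x = d/(cτ) = 565.0 m / (2.998×10⁸ m/s × 2.200×10^-6 s) = 0.85663. Since d = βγcτ, x = βγ = β/√(1−β²).
Solving: β² = x²/(1+x²) = 0.733815/1.733815 = 0.423237, so β = 0.651.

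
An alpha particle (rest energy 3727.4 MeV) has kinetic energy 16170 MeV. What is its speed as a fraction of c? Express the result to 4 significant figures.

0.9823c

γ = 1 + K/(mc²) = 1 + 16170/3727.4 = 5.3381.
β = √(1 − 1/γ²) = √(1 − 0.0350935) = √0.9649065 = 0.9823.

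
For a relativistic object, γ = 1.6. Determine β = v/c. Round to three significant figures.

0.781

β = √(1 − 1/γ²) = √(1 − 1/2.56) = √0.609375 = 0.781.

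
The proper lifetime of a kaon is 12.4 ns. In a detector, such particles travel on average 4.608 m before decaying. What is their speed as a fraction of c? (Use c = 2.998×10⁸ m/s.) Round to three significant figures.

Lab distance = (lab lifetime)·v = γτ·βc, so βγ = d/(cτ) = 4.608/(2.998×10⁸ × 1.240×10^-8) = 1.2395.
With βγ = 1.2395: γ² = 1 + (βγ)² = 2.53636, and β = (βγ)/γ = 1.2395/1.5926 = 0.778.

0.778c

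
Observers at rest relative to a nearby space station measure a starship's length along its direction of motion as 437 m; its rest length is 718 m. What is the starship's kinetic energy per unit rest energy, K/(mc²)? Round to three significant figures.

Length contraction gives γ = L₀/L = 718/437 = 1.64302.
K/(mc²) = γ − 1 = 1.64302 − 1 = 0.643.

0.643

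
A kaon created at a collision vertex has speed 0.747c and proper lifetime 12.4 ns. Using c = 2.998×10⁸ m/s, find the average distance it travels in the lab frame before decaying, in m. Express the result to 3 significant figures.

With β = 0.747, γ = 1/√(1 − 0.747²) = 1/√0.441991 = 1.5042.
Lab-frame lifetime: Δt = γτ = 1.5042 × 12.4 ns = 18.652 ns.
Distance: d = vΔt = 0.747 × 2.998×10⁸ m/s × 1.8652×10^-8 s = 4.18 m.

4.18 m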